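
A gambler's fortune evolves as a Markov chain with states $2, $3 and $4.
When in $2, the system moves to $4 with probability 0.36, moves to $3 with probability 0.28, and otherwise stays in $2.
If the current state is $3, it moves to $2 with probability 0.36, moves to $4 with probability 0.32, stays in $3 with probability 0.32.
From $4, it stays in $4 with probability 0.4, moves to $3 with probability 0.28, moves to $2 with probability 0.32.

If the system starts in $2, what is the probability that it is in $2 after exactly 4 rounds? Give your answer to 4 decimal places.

0.3455

Propagate the distribution vector 4 rounds from $2.
After 0 rounds: (1.0000, 0.0000, 0.0000)
After 1 round: (0.3600, 0.2800, 0.3600)
After 2 rounds: (0.3456, 0.2912, 0.3632)
After 3 rounds: (0.3455, 0.2916, 0.3629)
After 4 rounds: (0.3455, 0.2917, 0.3628)
P(in $2 after 4 rounds) = 0.3455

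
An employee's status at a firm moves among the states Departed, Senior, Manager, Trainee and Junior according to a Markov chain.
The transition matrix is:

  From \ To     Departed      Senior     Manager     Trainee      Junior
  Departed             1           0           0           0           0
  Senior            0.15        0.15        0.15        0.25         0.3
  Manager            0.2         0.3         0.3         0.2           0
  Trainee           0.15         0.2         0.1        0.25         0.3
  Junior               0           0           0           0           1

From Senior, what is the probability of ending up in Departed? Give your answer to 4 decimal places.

0.3862

Let h(s) be the probability of absorption at Departed starting from transient state s. Then h(Departed) = 1 and h(Junior) = 0. By first-step analysis:
h(Senior) = 0.15·1 + 0.15·h(Senior) + 0.15·h(Manager) + 0.25·h(Trainee) + 0.3·0
h(Manager) = 0.2·1 + 0.3·h(Senior) + 0.3·h(Manager) + 0.2·h(Trainee)
h(Trainee) = 0.15·1 + 0.2·h(Senior) + 0.1·h(Manager) + 0.25·h(Trainee) + 0.3·0
Solving: h(Senior) = 0.3862, h(Manager) = 0.5591, h(Trainee) = 0.3775.
Starting from Senior, the probability is 0.3862.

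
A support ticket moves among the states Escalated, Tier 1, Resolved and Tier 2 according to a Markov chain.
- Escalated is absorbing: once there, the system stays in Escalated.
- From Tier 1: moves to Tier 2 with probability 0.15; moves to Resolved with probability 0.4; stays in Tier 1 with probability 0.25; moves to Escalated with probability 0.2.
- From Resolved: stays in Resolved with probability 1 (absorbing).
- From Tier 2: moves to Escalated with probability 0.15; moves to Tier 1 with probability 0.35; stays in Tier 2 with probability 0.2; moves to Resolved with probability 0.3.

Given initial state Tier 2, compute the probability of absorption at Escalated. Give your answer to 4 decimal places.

0.3333

Let h(s) be the probability of absorption at Escalated starting from transient state s. Then h(Escalated) = 1 and h(Resolved) = 0. By first-step analysis:
h(Tier 1) = 0.2·1 + 0.25·h(Tier 1) + 0.4·0 + 0.15·h(Tier 2)
h(Tier 2) = 0.15·1 + 0.35·h(Tier 1) + 0.3·0 + 0.2·h(Tier 2)
Solving: h(Tier 1) = 0.3333, h(Tier 2) = 0.3333.
Starting from Tier 2, the probability is 0.3333.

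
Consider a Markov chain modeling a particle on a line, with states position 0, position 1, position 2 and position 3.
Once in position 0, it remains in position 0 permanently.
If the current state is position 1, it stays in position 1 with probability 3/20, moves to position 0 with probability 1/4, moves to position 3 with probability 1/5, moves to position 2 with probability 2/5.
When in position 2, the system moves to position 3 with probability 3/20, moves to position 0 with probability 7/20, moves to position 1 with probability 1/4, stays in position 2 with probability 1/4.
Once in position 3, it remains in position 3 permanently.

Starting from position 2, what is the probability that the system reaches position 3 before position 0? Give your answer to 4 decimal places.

0.3302

Let h(s) be the probability of absorption at position 3 starting from transient state s. Then h(position 3) = 1 and h(position 0) = 0. By first-step analysis:
h(position 1) = 0.25·0 + 0.15·h(position 1) + 0.4·h(position 2) + 0.2·1
h(position 2) = 0.35·0 + 0.25·h(position 1) + 0.25·h(position 2) + 0.15·1
Solving: h(position 1) = 0.3907, h(position 2) = 0.3302.
Starting from position 2, the probability is 0.3302.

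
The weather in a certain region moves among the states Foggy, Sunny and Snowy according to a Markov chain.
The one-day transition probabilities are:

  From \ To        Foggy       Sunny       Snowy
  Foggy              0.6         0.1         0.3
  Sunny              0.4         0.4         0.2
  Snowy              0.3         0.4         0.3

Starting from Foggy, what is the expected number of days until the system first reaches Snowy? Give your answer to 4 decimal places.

3.5000

Let t(s) be the expected number of days to first reach Snowy from state s, with t(Snowy) = 0. Conditioning on the first day:
t(Foggy) = 1 + 0.6·t(Foggy) + 0.1·t(Sunny)
t(Sunny) = 1 + 0.4·t(Foggy) + 0.4·t(Sunny)
Solving: t(Foggy) = 3.5000, t(Sunny) = 4.0000.
Expected days from Foggy to Snowy: 3.5000.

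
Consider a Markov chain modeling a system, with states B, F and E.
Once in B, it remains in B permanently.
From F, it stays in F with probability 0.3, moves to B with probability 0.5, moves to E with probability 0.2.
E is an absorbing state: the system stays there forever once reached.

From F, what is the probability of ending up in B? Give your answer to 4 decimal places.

0.7143

Let h(s) be the probability of absorption at B starting from transient state s. Then h(B) = 1 and h(E) = 0. By first-step analysis:
h(F) = 0.5·1 + 0.3·h(F) + 0.2·0
Solving: h(F) = 0.7143.
Starting from F, the probability is 0.7143.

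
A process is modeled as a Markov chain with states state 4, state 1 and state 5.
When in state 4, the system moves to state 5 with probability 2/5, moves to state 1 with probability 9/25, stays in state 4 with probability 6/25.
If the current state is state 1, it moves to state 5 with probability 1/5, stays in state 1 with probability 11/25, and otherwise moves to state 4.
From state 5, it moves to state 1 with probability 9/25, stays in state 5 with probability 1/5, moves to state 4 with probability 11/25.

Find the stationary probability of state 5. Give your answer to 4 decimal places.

0.2681

Let the stationary distribution be π with π = πP and π_1 + π_2 + π_3 = 1.
π_1 = 0.24·π_1 + 0.36·π_2 + 0.44·π_3
π_2 = 0.36·π_1 + 0.44·π_2 + 0.36·π_3
Solving with the normalization constraint gives π = (0.3406, 0.3913, 0.2681).
So the stationary probability of state 5 is 0.2681.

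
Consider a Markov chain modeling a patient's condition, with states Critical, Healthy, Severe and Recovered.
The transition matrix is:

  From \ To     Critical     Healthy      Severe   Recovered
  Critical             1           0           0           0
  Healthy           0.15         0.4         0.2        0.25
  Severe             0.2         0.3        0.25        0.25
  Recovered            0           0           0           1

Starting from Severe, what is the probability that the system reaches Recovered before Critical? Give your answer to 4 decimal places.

0.5769

Let h(s) be the probability of absorption at Recovered starting from transient state s. Then h(Recovered) = 1 and h(Critical) = 0. By first-step analysis:
h(Healthy) = 0.15·0 + 0.4·h(Healthy) + 0.2·h(Severe) + 0.25·1
h(Severe) = 0.2·0 + 0.3·h(Healthy) + 0.25·h(Severe) + 0.25·1
Solving: h(Healthy) = 0.6090, h(Severe) = 0.5769.
Starting from Severe, the probability is 0.5769.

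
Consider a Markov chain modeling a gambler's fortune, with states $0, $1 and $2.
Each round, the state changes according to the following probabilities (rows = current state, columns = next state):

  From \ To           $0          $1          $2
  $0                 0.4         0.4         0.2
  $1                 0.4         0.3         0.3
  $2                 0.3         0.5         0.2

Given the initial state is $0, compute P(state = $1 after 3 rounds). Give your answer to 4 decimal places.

Propagate the distribution vector 3 rounds from $0.
After 0 rounds: (1.0000, 0.0000, 0.0000)
After 1 round: (0.4000, 0.4000, 0.2000)
After 2 rounds: (0.3800, 0.3800, 0.2400)
After 3 rounds: (0.3760, 0.3860, 0.2380)
P(in $1 after 3 rounds) = 0.3860

0.3860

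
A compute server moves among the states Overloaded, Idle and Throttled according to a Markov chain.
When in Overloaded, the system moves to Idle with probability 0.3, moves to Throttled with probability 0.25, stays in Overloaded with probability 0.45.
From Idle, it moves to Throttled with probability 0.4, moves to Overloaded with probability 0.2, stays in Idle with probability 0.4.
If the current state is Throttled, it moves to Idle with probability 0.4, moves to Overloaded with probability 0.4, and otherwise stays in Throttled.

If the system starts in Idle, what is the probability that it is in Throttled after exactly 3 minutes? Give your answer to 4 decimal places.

Propagate the distribution vector 3 minutes from Idle.
After 0 minutes: (0.0000, 1.0000, 0.0000)
After 1 minute: (0.2000, 0.4000, 0.4000)
After 2 minutes: (0.3300, 0.3800, 0.2900)
After 3 minutes: (0.3405, 0.3670, 0.2925)
P(in Throttled after 3 minutes) = 0.2925

0.2925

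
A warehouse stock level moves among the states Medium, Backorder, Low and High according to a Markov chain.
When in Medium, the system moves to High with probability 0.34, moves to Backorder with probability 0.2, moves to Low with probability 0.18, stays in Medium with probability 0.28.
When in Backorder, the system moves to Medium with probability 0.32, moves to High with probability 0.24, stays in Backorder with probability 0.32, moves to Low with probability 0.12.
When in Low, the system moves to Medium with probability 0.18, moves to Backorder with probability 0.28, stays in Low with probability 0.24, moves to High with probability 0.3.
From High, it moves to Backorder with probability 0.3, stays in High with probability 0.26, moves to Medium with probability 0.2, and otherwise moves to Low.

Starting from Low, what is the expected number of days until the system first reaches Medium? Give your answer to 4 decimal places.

Let t(s) be the expected number of days to first reach Medium from state s, with t(Medium) = 0. Conditioning on the first day:
t(Backorder) = 1 + 0.32·t(Backorder) + 0.12·t(Low) + 0.24·t(High)
t(Low) = 1 + 0.28·t(Backorder) + 0.24·t(Low) + 0.3·t(High)
t(High) = 1 + 0.3·t(Backorder) + 0.24·t(Low) + 0.26·t(High)
Solving: t(Backorder) = 3.7681, t(Low) = 4.4043, t(High) = 4.3074.
Expected days from Low to Medium: 4.4043.

4.4043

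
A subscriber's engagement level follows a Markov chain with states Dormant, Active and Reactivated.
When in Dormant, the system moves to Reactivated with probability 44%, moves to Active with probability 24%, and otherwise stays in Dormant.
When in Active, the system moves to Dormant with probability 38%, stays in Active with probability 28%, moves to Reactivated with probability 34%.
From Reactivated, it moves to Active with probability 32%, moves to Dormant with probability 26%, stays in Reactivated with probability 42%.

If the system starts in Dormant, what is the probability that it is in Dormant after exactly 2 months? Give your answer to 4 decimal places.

Sum over the intermediate state after 1 month:
P = P(Dormant→Dormant)·P(Dormant→Dormant) + P(Dormant→Active)·P(Active→Dormant) + P(Dormant→Reactivated)·P(Reactivated→Dormant)
  = 0.32×0.32 + 0.24×0.38 + 0.44×0.26
  = 0.1024 + 0.0912 + 0.1144 = 0.3080

0.3080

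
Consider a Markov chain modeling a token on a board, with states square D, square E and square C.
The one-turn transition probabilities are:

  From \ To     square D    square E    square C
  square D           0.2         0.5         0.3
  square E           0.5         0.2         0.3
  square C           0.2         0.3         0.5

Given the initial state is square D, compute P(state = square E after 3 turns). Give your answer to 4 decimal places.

0.3410

Propagate the distribution vector 3 turns from square D.
After 0 turns: (1.0000, 0.0000, 0.0000)
After 1 turn: (0.2000, 0.5000, 0.3000)
After 2 turns: (0.3500, 0.2900, 0.3600)
After 3 turns: (0.2870, 0.3410, 0.3720)
P(in square E after 3 turns) = 0.3410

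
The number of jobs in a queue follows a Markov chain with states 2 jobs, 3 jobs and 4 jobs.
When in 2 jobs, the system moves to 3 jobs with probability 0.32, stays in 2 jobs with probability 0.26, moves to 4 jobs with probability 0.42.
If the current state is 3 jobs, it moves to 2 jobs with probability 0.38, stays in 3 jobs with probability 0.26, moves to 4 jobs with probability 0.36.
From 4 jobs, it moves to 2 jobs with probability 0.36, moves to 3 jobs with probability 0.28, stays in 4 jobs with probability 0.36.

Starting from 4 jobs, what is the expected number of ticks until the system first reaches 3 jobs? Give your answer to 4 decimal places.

Let t(s) be the expected number of ticks to first reach 3 jobs from state s, with t(3 jobs) = 0. Conditioning on the first tick:
t(2 jobs) = 1 + 0.26·t(2 jobs) + 0.42·t(4 jobs)
t(4 jobs) = 1 + 0.36·t(2 jobs) + 0.36·t(4 jobs)
Solving: t(2 jobs) = 3.2878, t(4 jobs) = 3.4119.
Expected ticks from 4 jobs to 3 jobs: 3.4119.

3.4119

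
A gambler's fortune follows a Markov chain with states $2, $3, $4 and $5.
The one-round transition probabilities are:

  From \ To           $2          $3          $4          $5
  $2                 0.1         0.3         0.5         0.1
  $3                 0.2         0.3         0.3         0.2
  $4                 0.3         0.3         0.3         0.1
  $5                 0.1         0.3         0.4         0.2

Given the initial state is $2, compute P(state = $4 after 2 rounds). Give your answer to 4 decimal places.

0.3300

Propagate the distribution vector 2 rounds from $2.
After 0 rounds: (1.0000, 0.0000, 0.0000, 0.0000)
After 1 round: (0.1000, 0.3000, 0.5000, 0.1000)
After 2 rounds: (0.2300, 0.3000, 0.3300, 0.1400)
P(in $4 after 2 rounds) = 0.3300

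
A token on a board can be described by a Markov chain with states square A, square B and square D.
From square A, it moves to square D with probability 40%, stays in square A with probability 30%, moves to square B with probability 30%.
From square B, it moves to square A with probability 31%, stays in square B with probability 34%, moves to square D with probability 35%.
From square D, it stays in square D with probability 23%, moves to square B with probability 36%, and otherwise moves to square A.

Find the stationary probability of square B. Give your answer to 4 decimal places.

Let the stationary distribution be π with π = πP and π_1 + π_2 + π_3 = 1.
π_1 = 0.3·π_1 + 0.31·π_2 + 0.41·π_3
π_2 = 0.3·π_1 + 0.34·π_2 + 0.36·π_3
Solving with the normalization constraint gives π = (0.3394, 0.3330, 0.3277).
So the stationary probability of square B is 0.3330.

0.3330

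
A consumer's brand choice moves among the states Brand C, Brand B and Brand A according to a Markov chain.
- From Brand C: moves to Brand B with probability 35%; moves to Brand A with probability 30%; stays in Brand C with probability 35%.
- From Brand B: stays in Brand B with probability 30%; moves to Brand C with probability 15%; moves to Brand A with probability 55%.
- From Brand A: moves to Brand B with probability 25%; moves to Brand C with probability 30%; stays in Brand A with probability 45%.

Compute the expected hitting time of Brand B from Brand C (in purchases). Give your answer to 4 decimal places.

Let t(s) be the expected number of purchases to first reach Brand B from state s, with t(Brand B) = 0. Conditioning on the first purchase:
t(Brand C) = 1 + 0.35·t(Brand C) + 0.3·t(Brand A)
t(Brand A) = 1 + 0.3·t(Brand C) + 0.45·t(Brand A)
Solving: t(Brand C) = 3.1776, t(Brand A) = 3.5514.
Expected purchases from Brand C to Brand B: 3.1776.

3.1776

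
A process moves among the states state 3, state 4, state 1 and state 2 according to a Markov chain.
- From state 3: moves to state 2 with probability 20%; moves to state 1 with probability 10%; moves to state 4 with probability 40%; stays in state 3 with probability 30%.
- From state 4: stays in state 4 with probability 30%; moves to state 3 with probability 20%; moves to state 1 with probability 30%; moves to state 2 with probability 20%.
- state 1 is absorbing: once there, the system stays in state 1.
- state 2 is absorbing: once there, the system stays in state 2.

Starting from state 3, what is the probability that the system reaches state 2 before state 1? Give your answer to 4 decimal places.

0.5366

Let h(s) be the probability of absorption at state 2 starting from transient state s. Then h(state 2) = 1 and h(state 1) = 0. By first-step analysis:
h(state 3) = 0.3·h(state 3) + 0.4·h(state 4) + 0.1·0 + 0.2·1
h(state 4) = 0.2·h(state 3) + 0.3·h(state 4) + 0.3·0 + 0.2·1
Solving: h(state 3) = 0.5366, h(state 4) = 0.4390.
Starting from state 3, the probability is 0.5366.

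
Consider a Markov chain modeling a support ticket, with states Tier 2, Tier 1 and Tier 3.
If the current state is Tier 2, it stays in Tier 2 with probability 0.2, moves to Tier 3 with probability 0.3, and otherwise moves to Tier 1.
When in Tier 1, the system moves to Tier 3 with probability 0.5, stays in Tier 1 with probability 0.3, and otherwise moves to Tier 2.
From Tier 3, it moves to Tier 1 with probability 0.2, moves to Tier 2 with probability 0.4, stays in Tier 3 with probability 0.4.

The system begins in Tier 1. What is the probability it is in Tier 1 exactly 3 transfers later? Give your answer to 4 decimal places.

0.3190

Propagate the distribution vector 3 transfers from Tier 1.
After 0 transfers: (0.0000, 1.0000, 0.0000)
After 1 transfer: (0.2000, 0.3000, 0.5000)
After 2 transfers: (0.3000, 0.2900, 0.4100)
After 3 transfers: (0.2820, 0.3190, 0.3990)
P(in Tier 1 after 3 transfers) = 0.3190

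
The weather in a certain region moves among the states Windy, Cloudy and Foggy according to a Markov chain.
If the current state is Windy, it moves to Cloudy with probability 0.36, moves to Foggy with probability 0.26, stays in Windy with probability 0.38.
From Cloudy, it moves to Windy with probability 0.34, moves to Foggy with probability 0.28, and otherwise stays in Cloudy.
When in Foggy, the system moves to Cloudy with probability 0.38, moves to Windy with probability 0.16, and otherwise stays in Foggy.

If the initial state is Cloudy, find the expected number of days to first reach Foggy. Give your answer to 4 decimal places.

3.6641

Let t(s) be the expected number of days to first reach Foggy from state s, with t(Foggy) = 0. Conditioning on the first day:
t(Windy) = 1 + 0.38·t(Windy) + 0.36·t(Cloudy)
t(Cloudy) = 1 + 0.34·t(Windy) + 0.38·t(Cloudy)
Solving: t(Windy) = 3.7405, t(Cloudy) = 3.6641.
Expected days from Cloudy to Foggy: 3.6641.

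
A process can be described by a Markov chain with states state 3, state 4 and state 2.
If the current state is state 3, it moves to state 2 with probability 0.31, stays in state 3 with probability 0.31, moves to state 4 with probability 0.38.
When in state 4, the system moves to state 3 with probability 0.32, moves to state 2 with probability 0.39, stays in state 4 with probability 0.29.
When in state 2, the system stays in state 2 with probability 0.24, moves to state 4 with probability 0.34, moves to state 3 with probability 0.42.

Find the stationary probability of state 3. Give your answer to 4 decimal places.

Let the stationary distribution be π with π = πP and π_1 + π_2 + π_3 = 1.
π_1 = 0.31·π_1 + 0.32·π_2 + 0.42·π_3
π_2 = 0.38·π_1 + 0.29·π_2 + 0.34·π_3
Solving with the normalization constraint gives π = (0.3480, 0.3371, 0.3149).
So the stationary probability of state 3 is 0.3480.

0.3480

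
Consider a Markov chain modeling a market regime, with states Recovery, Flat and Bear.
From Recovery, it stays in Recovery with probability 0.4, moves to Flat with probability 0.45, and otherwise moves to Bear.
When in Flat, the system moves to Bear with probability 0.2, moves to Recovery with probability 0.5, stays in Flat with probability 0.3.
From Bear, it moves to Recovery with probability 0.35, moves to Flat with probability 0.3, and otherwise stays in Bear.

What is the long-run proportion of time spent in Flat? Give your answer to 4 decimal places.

0.3639

Let the stationary distribution be π with π = πP and π_1 + π_2 + π_3 = 1.
π_1 = 0.4·π_1 + 0.5·π_2 + 0.35·π_3
π_2 = 0.45·π_1 + 0.3·π_2 + 0.3·π_3
Solving with the normalization constraint gives π = (0.4259, 0.3639, 0.2102).
So the stationary probability of Flat is 0.3639.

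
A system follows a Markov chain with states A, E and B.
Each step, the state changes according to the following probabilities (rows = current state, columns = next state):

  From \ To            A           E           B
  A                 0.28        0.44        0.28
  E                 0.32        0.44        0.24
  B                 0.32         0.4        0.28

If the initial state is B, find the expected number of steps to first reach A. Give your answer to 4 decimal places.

Let t(s) be the expected number of steps to first reach A from state s, with t(A) = 0. Conditioning on the first step:
t(E) = 1 + 0.44·t(E) + 0.24·t(B)
t(B) = 1 + 0.4·t(E) + 0.28·t(B)
Solving: t(E) = 3.1250, t(B) = 3.1250.
Expected steps from B to A: 3.1250.

3.1250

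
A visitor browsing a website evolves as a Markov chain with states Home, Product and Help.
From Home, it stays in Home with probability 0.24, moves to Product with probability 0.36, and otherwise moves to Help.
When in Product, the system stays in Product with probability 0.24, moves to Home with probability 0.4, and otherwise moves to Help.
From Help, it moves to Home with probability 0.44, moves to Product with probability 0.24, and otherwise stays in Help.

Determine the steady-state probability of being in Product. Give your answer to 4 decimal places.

0.2829

Let the stationary distribution be π with π = πP and π_1 + π_2 + π_3 = 1.
π_1 = 0.24·π_1 + 0.4·π_2 + 0.44·π_3
π_2 = 0.36·π_1 + 0.24·π_2 + 0.24·π_3
Solving with the normalization constraint gives π = (0.3572, 0.2829, 0.3599).
So the stationary probability of Product is 0.2829.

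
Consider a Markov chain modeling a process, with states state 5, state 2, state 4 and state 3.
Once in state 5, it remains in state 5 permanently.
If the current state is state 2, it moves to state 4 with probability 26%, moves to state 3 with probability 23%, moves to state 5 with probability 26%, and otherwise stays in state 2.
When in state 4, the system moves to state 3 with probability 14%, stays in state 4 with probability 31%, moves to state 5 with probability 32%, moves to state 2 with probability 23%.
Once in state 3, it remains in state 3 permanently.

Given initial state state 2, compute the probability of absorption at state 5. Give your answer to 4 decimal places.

0.5737

Let h(s) be the probability of absorption at state 5 starting from transient state s. Then h(state 5) = 1 and h(state 3) = 0. By first-step analysis:
h(state 2) = 0.26·1 + 0.25·h(state 2) + 0.26·h(state 4) + 0.23·0
h(state 4) = 0.32·1 + 0.23·h(state 2) + 0.31·h(state 4) + 0.14·0
Solving: h(state 2) = 0.5737, h(state 4) = 0.6550.
Starting from state 2, the probability is 0.5737.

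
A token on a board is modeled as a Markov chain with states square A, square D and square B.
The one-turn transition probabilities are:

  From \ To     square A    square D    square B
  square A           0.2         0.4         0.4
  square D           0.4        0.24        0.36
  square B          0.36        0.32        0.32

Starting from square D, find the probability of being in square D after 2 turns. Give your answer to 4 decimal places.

Sum over the intermediate state after 1 turn:
P = P(square D→square A)·P(square A→square D) + P(square D→square D)·P(square D→square D) + P(square D→square B)·P(square B→square D)
  = 0.4×0.4 + 0.24×0.24 + 0.36×0.32
  = 0.1600 + 0.0576 + 0.1152 = 0.3328

0.3328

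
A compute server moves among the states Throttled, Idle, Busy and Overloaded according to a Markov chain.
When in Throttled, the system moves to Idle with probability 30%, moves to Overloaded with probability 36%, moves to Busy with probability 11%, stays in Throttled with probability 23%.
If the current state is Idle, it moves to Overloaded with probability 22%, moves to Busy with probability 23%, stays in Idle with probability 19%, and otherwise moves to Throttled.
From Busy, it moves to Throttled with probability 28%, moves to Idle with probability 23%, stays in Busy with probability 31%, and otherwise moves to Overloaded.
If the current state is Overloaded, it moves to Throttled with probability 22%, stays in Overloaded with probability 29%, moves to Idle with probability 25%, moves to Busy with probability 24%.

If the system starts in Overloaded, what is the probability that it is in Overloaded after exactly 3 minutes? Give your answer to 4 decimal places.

0.2673

Propagate the distribution vector 3 minutes from Overloaded.
After 0 minutes: (0.0000, 0.0000, 0.0000, 1.0000)
After 1 minute: (0.2200, 0.2500, 0.2400, 0.2900)
After 2 minutes: (0.2716, 0.2412, 0.2257, 0.2615)
After 3 minutes: (0.2700, 0.2446, 0.2181, 0.2673)
P(in Overloaded after 3 minutes) = 0.2673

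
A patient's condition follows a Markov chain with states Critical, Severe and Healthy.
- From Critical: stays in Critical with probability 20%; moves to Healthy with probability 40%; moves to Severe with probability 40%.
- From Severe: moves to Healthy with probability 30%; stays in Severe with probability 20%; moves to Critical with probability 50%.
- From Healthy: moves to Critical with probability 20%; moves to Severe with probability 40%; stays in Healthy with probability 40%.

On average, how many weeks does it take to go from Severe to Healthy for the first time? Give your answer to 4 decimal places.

Let t(s) be the expected number of weeks to first reach Healthy from state s, with t(Healthy) = 0. Conditioning on the first week:
t(Critical) = 1 + 0.2·t(Critical) + 0.4·t(Severe)
t(Severe) = 1 + 0.5·t(Critical) + 0.2·t(Severe)
Solving: t(Critical) = 2.7273, t(Severe) = 2.9545.
Expected weeks from Severe to Healthy: 2.9545.

2.9545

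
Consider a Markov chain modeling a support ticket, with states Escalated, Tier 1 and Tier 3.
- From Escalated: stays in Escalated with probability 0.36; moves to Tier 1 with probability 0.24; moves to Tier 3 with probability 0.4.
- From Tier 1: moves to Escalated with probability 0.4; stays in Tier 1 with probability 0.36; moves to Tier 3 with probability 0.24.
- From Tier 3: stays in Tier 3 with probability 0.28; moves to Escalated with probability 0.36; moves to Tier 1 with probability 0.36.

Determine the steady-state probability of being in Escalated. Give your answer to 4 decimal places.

0.3726

Let the stationary distribution be π with π = πP and π_1 + π_2 + π_3 = 1.
π_1 = 0.36·π_1 + 0.4·π_2 + 0.36·π_3
π_2 = 0.24·π_1 + 0.36·π_2 + 0.36·π_3
Solving with the normalization constraint gives π = (0.3726, 0.3153, 0.3121).
So the stationary probability of Escalated is 0.3726.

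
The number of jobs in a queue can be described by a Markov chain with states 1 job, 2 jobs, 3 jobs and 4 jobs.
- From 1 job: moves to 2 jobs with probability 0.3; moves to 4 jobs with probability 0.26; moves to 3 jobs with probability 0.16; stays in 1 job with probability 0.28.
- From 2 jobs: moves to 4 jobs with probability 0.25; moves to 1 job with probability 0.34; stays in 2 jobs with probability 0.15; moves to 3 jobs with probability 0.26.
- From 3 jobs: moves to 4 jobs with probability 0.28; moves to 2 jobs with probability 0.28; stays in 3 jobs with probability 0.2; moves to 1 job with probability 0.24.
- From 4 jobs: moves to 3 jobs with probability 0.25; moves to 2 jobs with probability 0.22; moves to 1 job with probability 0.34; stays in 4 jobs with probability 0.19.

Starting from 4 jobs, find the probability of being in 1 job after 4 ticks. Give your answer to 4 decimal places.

0.3004

Propagate the distribution vector 4 ticks from 4 jobs.
After 0 ticks: (0.0000, 0.0000, 0.0000, 1.0000)
After 1 tick: (0.3400, 0.2200, 0.2500, 0.1900)
After 2 ticks: (0.2946, 0.2468, 0.2091, 0.2495)
After 3 ticks: (0.3014, 0.2388, 0.2155, 0.2442)
After 4 ticks: (0.3004, 0.2403, 0.2145, 0.2448)
P(in 1 job after 4 ticks) = 0.3004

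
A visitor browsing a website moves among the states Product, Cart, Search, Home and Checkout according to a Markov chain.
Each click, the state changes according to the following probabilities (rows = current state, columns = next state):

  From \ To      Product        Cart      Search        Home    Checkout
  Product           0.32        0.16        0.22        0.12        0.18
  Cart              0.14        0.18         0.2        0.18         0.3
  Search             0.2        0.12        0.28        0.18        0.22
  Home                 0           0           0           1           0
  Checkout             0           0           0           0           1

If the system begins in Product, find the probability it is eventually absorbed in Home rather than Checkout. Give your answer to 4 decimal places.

Let h(s) be the probability of absorption at Home starting from transient state s. Then h(Home) = 1 and h(Checkout) = 0. By first-step analysis:
h(Product) = 0.32·h(Product) + 0.16·h(Cart) + 0.22·h(Search) + 0.12·1 + 0.18·0
h(Cart) = 0.14·h(Product) + 0.18·h(Cart) + 0.2·h(Search) + 0.18·1 + 0.3·0
h(Search) = 0.2·h(Product) + 0.12·h(Cart) + 0.28·h(Search) + 0.18·1 + 0.22·0
Solving: h(Product) = 0.4079, h(Cart) = 0.3938, h(Search) = 0.4289.
Starting from Product, the probability is 0.4079.

0.4079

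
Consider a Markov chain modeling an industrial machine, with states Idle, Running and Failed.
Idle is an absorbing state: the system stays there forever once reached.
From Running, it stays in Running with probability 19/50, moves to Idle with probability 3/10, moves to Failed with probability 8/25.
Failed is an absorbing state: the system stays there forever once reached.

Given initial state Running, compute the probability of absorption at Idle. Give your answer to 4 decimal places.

0.4839

Let h(s) be the probability of absorption at Idle starting from transient state s. Then h(Idle) = 1 and h(Failed) = 0. By first-step analysis:
h(Running) = 0.3·1 + 0.38·h(Running) + 0.32·0
Solving: h(Running) = 0.4839.
Starting from Running, the probability is 0.4839.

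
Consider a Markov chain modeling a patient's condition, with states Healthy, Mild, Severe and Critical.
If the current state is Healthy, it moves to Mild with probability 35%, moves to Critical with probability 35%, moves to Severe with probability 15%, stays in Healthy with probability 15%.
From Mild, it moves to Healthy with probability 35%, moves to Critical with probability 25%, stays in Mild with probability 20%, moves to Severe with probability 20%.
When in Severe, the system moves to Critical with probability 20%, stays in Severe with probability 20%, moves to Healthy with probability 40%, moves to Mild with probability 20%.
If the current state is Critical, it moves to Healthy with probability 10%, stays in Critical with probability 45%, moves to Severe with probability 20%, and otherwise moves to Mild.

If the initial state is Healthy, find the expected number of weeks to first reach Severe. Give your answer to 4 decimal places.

Let t(s) be the expected number of weeks to first reach Severe from state s, with t(Severe) = 0. Conditioning on the first week:
t(Healthy) = 1 + 0.15·t(Healthy) + 0.35·t(Mild) + 0.35·t(Critical)
t(Mild) = 1 + 0.35·t(Healthy) + 0.2·t(Mild) + 0.25·t(Critical)
t(Critical) = 1 + 0.1·t(Healthy) + 0.25·t(Mild) + 0.45·t(Critical)
Solving: t(Healthy) = 5.5071, t(Mild) = 5.2921, t(Critical) = 5.2250.
Expected weeks from Healthy to Severe: 5.5071.

5.5071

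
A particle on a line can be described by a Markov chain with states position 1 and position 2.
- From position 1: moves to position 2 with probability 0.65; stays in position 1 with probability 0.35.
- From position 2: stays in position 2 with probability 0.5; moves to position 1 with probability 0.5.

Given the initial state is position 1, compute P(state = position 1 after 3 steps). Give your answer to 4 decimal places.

Propagate the distribution vector 3 steps from position 1.
After 0 steps: (1.0000, 0.0000)
After 1 step: (0.3500, 0.6500)
After 2 steps: (0.4475, 0.5525)
After 3 steps: (0.4329, 0.5671)
P(in position 1 after 3 steps) = 0.4329

0.4329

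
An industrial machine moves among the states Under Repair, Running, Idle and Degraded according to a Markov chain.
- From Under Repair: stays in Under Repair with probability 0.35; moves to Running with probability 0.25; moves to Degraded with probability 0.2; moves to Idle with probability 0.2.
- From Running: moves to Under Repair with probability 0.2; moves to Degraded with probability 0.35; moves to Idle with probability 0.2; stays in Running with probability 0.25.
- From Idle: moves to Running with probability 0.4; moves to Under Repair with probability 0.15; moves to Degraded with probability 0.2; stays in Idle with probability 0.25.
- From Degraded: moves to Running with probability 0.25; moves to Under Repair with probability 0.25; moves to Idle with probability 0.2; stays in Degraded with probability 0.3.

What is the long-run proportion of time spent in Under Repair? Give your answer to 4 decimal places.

Let the stationary distribution be π with π = πP and π_1 + π_2 + π_3 + π_4 = 1.
π_1 = 0.35·π_1 + 0.2·π_2 + 0.15·π_3 + 0.25·π_4
π_2 = 0.25·π_1 + 0.25·π_2 + 0.4·π_3 + 0.25·π_4
π_3 = 0.2·π_1 + 0.2·π_2 + 0.25·π_3 + 0.2·π_4
Solving with the normalization constraint gives π = (0.2387, 0.2816, 0.2105, 0.2692).
So the stationary probability of Under Repair is 0.2387.

0.2387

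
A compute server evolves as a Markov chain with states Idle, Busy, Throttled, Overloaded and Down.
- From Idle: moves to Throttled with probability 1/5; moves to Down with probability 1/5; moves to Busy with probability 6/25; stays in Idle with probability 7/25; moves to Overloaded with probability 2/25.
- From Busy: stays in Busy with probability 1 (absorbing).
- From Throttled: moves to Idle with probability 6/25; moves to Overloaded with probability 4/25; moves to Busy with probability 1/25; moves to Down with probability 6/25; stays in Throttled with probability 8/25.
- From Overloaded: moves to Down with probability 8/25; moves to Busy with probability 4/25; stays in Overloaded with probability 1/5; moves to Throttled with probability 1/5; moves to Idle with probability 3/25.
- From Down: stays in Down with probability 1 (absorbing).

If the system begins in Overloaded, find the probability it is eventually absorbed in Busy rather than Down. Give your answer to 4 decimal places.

0.3433

Let h(s) be the probability of absorption at Busy starting from transient state s. Then h(Busy) = 1 and h(Down) = 0. By first-step analysis:
h(Idle) = 0.28·h(Idle) + 0.24·1 + 0.2·h(Throttled) + 0.08·h(Overloaded) + 0.2·0
h(Throttled) = 0.24·h(Idle) + 0.04·1 + 0.32·h(Throttled) + 0.16·h(Overloaded) + 0.24·0
h(Overloaded) = 0.12·h(Idle) + 0.16·1 + 0.2·h(Throttled) + 0.2·h(Overloaded) + 0.32·0
Solving: h(Idle) = 0.4548, h(Throttled) = 0.3001, h(Overloaded) = 0.3433.
Starting from Overloaded, the probability is 0.3433.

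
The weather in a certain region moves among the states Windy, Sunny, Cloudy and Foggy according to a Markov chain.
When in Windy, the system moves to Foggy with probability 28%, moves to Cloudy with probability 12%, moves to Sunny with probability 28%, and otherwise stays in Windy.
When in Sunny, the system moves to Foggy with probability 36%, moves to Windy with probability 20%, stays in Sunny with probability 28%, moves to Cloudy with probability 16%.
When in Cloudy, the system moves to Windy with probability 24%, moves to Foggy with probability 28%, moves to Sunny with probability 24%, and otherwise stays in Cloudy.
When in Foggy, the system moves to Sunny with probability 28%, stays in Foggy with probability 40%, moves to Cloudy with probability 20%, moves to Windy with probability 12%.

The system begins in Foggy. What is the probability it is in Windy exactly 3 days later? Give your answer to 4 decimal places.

0.2023

Propagate the distribution vector 3 days from Foggy.
After 0 days: (0.0000, 0.0000, 0.0000, 1.0000)
After 1 day: (0.1200, 0.2800, 0.2000, 0.4000)
After 2 days: (0.1904, 0.2720, 0.1872, 0.3504)
After 3 days: (0.2023, 0.2725, 0.1814, 0.3438)
P(in Windy after 3 days) = 0.2023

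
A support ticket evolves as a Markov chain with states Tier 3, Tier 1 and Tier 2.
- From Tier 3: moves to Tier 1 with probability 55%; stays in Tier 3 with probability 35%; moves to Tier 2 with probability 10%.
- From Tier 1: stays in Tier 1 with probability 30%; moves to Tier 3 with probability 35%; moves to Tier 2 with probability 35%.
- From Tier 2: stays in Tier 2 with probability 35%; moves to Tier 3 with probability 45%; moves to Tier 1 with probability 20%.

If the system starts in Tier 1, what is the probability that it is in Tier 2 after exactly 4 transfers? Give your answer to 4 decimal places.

Propagate the distribution vector 4 transfers from Tier 1.
After 0 transfers: (0.0000, 1.0000, 0.0000)
After 1 transfer: (0.3500, 0.3000, 0.3500)
After 2 transfers: (0.3850, 0.3525, 0.2625)
After 3 transfers: (0.3763, 0.3700, 0.2538)
After 4 transfers: (0.3754, 0.3687, 0.2559)
P(in Tier 2 after 4 transfers) = 0.2559

0.2559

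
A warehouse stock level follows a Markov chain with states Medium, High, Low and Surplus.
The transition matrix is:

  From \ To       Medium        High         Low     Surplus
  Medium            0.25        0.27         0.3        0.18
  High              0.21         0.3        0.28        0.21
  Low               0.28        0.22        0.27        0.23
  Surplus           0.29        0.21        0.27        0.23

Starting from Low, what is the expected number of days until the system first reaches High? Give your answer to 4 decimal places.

4.3190

Let t(s) be the expected number of days to first reach High from state s, with t(High) = 0. Conditioning on the first day:
t(Medium) = 1 + 0.25·t(Medium) + 0.3·t(Low) + 0.18·t(Surplus)
t(Low) = 1 + 0.28·t(Medium) + 0.27·t(Low) + 0.23·t(Surplus)
t(Surplus) = 1 + 0.29·t(Medium) + 0.27·t(Low) + 0.23·t(Surplus)
Solving: t(Medium) = 4.1074, t(Low) = 4.3190, t(Surplus) = 4.3601.
Expected days from Low to High: 4.3190.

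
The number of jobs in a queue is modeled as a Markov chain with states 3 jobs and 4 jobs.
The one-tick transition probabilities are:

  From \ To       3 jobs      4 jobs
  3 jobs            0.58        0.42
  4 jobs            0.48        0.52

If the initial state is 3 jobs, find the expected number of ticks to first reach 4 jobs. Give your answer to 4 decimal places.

2.3810

Let t(s) be the expected number of ticks to first reach 4 jobs from state s, with t(4 jobs) = 0. Conditioning on the first tick:
t(3 jobs) = 1 + 0.58·t(3 jobs)
Solving: t(3 jobs) = 2.3810.
Expected ticks from 3 jobs to 4 jobs: 2.3810.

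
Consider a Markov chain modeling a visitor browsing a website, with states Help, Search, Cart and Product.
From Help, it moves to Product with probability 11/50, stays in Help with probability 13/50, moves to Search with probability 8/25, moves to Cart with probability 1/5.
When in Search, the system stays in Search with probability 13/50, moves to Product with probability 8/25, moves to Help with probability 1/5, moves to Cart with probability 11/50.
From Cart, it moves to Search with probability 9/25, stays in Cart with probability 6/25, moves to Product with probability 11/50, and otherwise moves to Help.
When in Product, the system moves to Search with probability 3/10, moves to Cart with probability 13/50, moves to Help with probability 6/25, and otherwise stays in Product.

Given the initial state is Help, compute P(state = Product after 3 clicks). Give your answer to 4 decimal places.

Propagate the distribution vector 3 clicks from Help.
After 0 clicks: (1.0000, 0.0000, 0.0000, 0.0000)
After 1 click: (0.2600, 0.3200, 0.2000, 0.2200)
After 2 clicks: (0.2204, 0.3044, 0.2276, 0.2476)
After 3 clicks: (0.2186, 0.3059, 0.2300, 0.2455)
P(in Product after 3 clicks) = 0.2455

0.2455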